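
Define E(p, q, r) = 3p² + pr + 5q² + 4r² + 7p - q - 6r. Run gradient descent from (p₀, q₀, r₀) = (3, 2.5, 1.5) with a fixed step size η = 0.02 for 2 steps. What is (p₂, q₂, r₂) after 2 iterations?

(2.0072, 1.636, 1.1794)

∇E = (6p + r + 7, 10q - 1, p + 8r - 6)
(p₁, q₁, r₁) = (3, 2.5, 1.5) − 0.02·(26.5, 24, 9) = (2.47, 2.02, 1.32)
(p₂, q₂, r₂) = (2.47, 2.02, 1.32) − 0.02·(23.14, 19.2, 7.03) = (2.0072, 1.636, 1.1794)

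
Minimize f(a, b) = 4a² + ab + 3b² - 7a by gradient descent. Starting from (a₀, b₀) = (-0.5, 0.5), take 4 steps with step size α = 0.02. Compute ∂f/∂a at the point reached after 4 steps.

∇f = (8a + b - 7, a + 6b)
(a₁, b₁) = (-0.5, 0.5) − 0.02·(-10.5, 2.5) = (-0.29, 0.45)
(a₂, b₂) = (-0.29, 0.45) − 0.02·(-8.87, 2.41) = (-0.1126, 0.4018)
(a₃, b₃) = (-0.1126, 0.4018) − 0.02·(-7.499, 2.2982) = (0.03738, 0.355836)
(a₄, b₄) = (0.03738, 0.355836) − 0.02·(-6.345124, 2.172396) = (0.16428248, 0.31238808)
∂f/∂a at (0.16428248, 0.31238808) = -5.37335208

-5.37335208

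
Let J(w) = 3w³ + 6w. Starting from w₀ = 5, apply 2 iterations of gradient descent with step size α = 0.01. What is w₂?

J′(w) = 9w² + 6
Step 1: J′(5) = 231; w₁ = 5 − 0.01·231 = 2.69
Step 2: J′(2.69) = 71.1249; w₂ = 2.69 − 0.01·71.1249 = 1.978751

1.978751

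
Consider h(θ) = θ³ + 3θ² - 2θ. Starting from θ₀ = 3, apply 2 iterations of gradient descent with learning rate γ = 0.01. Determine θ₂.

2.237653

h′(θ) = 3θ² + 6θ - 2
θ₁ = 3 − 0.01·43 = 2.57
θ₂ = 2.57 − 0.01·33.2347 = 2.237653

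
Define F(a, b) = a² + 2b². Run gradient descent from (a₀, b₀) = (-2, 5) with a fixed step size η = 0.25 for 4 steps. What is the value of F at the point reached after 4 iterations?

0.015625

∇F = (2a, 4b)
Step 1: at (-2, 5), ∇F = (-4, 20) → (-2, 5) − 0.25·(-4, 20) = (-1, 0)
Step 2: at (-1, 0), ∇F = (-2, 0) → (-1, 0) − 0.25·(-2, 0) = (-0.5, 0)
Step 3: at (-0.5, 0), ∇F = (-1, 0) → (-0.5, 0) − 0.25·(-1, 0) = (-0.25, 0)
Step 4: at (-0.25, 0), ∇F = (-0.5, 0) → (-0.25, 0) − 0.25·(-0.5, 0) = (-0.125, 0)
F(-0.125, 0) = 0.015625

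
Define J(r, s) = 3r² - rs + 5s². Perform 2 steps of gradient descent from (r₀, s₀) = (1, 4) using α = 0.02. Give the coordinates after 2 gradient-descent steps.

(0.9092, 2.5952)

∇J = (6r - s, -r + 10s)
(r₁, s₁) = (1, 4) − 0.02·(2, 39) = (0.96, 3.22)
(r₂, s₂) = (0.96, 3.22) − 0.02·(2.54, 31.24) = (0.9092, 2.5952)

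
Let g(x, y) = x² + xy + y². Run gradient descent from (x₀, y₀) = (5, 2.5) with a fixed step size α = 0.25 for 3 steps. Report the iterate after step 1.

∇g = (2x + y, x + 2y)
(x₁, y₁) = (5, 2.5) − 0.25·(12.5, 10) = (1.875, 0)

(1.875, 0)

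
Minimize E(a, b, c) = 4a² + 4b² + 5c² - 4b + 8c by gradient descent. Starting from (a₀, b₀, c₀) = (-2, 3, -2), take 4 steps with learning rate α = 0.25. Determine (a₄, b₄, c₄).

∇E = (8a, 8b - 4, 10c + 8)
(a₁, b₁, c₁) = (-2, 3, -2) − 0.25·(-16, 20, -12) = (2, -2, 1)
(a₂, b₂, c₂) = (2, -2, 1) − 0.25·(16, -20, 18) = (-2, 3, -3.5)
(a₃, b₃, c₃) = (-2, 3, -3.5) − 0.25·(-16, 20, -27) = (2, -2, 3.25)
(a₄, b₄, c₄) = (2, -2, 3.25) − 0.25·(16, -20, 40.5) = (-2, 3, -6.875)

(-2, 3, -6.875)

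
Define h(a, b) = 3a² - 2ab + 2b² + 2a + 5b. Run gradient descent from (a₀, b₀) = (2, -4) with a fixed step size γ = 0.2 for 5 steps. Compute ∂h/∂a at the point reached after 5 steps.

-0.416

∇h = (6a - 2b + 2, -2a + 4b + 5)
Step 1: at (2, -4), ∇h = (22, -15) → (2, -4) − 0.2·(22, -15) = (-2.4, -1)
Step 2: at (-2.4, -1), ∇h = (-10.4, 5.8) → (-2.4, -1) − 0.2·(-10.4, 5.8) = (-0.32, -2.16)
Step 3: at (-0.32, -2.16), ∇h = (4.4, -3) → (-0.32, -2.16) − 0.2·(4.4, -3) = (-1.2, -1.56)
Step 4: at (-1.2, -1.56), ∇h = (-2.08, 1.16) → (-1.2, -1.56) − 0.2·(-2.08, 1.16) = (-0.784, -1.792)
Step 5: at (-0.784, -1.792), ∇h = (0.88, -0.6) → (-0.784, -1.792) − 0.2·(0.88, -0.6) = (-0.96, -1.672)
∂h/∂a at (-0.96, -1.672) = -0.416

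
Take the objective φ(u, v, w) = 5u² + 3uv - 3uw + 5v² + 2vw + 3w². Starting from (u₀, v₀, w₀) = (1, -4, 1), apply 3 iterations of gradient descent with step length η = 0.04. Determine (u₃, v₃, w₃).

(1.07328, -1.32224, 1.24576)

∇φ = (10u + 3v - 3w, 3u + 10v + 2w, -3u + 2v + 6w)
(u₁, v₁, w₁) = (1, -4, 1) − 0.04·(-5, -35, -5) = (1.2, -2.6, 1.2)
(u₂, v₂, w₂) = (1.2, -2.6, 1.2) − 0.04·(0.6, -20, -1.6) = (1.176, -1.8, 1.264)
(u₃, v₃, w₃) = (1.176, -1.8, 1.264) − 0.04·(2.568, -11.944, 0.456) = (1.07328, -1.32224, 1.24576)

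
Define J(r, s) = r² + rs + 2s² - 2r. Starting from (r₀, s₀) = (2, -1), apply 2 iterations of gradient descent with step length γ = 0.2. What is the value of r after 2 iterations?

∇J = (2r + s - 2, r + 4s)
(r₁, s₁) = (2, -1) − 0.2·(1, -2) = (1.8, -0.6)
(r₂, s₂) = (1.8, -0.6) − 0.2·(1, -0.6) = (1.6, -0.48)
r = 1.6

1.6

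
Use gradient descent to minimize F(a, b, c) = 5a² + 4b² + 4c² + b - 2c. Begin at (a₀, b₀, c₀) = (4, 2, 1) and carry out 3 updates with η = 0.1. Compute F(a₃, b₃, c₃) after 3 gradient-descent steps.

-0.3112

∇F = (10a, 8b + 1, 8c - 2)
(a₁, b₁, c₁) = (4, 2, 1) − 0.1·(40, 17, 6) = (0, 0.3, 0.4)
(a₂, b₂, c₂) = (0, 0.3, 0.4) − 0.1·(0, 3.4, 1.2) = (0, -0.04, 0.28)
(a₃, b₃, c₃) = (0, -0.04, 0.28) − 0.1·(0, 0.68, 0.24) = (0, -0.108, 0.256)
F(0, -0.108, 0.256) = -0.3112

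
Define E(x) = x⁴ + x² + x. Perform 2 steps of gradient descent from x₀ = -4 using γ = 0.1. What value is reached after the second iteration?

E′(x) = 4x³ + 2x + 1
Step 1: E′(-4) = -263; x₁ = -4 − 0.1·(-263) = 22.3
Step 2: E′(22.3) = 44403.868; x₂ = 22.3 − 0.1·44403.868 = -4418.0868

-4418.0868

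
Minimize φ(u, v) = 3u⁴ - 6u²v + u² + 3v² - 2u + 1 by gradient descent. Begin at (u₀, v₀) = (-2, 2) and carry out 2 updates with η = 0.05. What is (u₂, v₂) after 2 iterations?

∇φ = (12u³ - 12uv + 2u - 2, -6u² + 6v)
Step 1: at (-2, 2), ∇φ = (-54, -12) → (-2, 2) − 0.05·(-54, -12) = (0.7, 2.6)
Step 2: at (0.7, 2.6), ∇φ = (-18.324, 12.66) → (0.7, 2.6) − 0.05·(-18.324, 12.66) = (1.6162, 1.967)

(1.6162, 1.967)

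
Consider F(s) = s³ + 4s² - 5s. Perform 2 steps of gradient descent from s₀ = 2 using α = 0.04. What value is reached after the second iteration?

0.794432

F′(s) = 3s² + 8s - 5
s₁ = 2 − 0.04·23 = 1.08
s₂ = 1.08 − 0.04·7.1392 = 0.794432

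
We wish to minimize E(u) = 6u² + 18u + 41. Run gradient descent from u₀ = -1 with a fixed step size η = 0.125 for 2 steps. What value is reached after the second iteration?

E′(u) = 12u + 18
Step 1: E′(-1) = 6; u₁ = -1 − 0.125·6 = -1.75
Step 2: E′(-1.75) = -3; u₂ = -1.75 − 0.125·(-3) = -1.375

-1.375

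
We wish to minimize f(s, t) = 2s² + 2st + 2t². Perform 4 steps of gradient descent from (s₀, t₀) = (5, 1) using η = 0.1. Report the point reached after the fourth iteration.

(0.896, -0.7424)

∇f = (4s + 2t, 2s + 4t)
(s₁, t₁) = (5, 1) − 0.1·(22, 14) = (2.8, -0.4)
(s₂, t₂) = (2.8, -0.4) − 0.1·(10.4, 4) = (1.76, -0.8)
(s₃, t₃) = (1.76, -0.8) − 0.1·(5.44, 0.32) = (1.216, -0.832)
(s₄, t₄) = (1.216, -0.832) − 0.1·(3.2, -0.896) = (0.896, -0.7424)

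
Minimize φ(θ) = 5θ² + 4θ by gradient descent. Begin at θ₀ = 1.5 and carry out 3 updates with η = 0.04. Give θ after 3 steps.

φ′(θ) = 10θ + 4
θ₁ = 1.5 − 0.04·19 = 0.74
θ₂ = 0.74 − 0.04·11.4 = 0.284
θ₃ = 0.284 − 0.04·6.84 = 0.0104

0.0104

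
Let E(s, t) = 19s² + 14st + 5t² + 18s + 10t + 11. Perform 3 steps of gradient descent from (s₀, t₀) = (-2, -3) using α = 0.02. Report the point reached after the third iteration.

(0.203648, -1.724736)

∇E = (38s + 14t + 18, 14s + 10t + 10)
Step 1: at (-2, -3), ∇E = (-100, -48) → (-2, -3) − 0.02·(-100, -48) = (0, -2.04)
Step 2: at (0, -2.04), ∇E = (-10.56, -10.4) → (0, -2.04) − 0.02·(-10.56, -10.4) = (0.2112, -1.832)
Step 3: at (0.2112, -1.832), ∇E = (0.3776, -5.3632) → (0.2112, -1.832) − 0.02·(0.3776, -5.3632) = (0.203648, -1.724736)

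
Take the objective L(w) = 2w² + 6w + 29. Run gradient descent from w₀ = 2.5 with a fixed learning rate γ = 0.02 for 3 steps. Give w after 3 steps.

1.614752

L′(w) = 4w + 6
w₁ = 2.5 − 0.02·16 = 2.18
w₂ = 2.18 − 0.02·14.72 = 1.8856
w₃ = 1.8856 − 0.02·13.5424 = 1.614752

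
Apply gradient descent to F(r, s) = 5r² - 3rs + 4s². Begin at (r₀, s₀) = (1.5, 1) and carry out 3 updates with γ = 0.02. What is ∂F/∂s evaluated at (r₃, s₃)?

3.560976

∇F = (10r - 3s, -3r + 8s)
Step 1: at (1.5, 1), ∇F = (12, 3.5) → (1.5, 1) − 0.02·(12, 3.5) = (1.26, 0.93)
Step 2: at (1.26, 0.93), ∇F = (9.81, 3.66) → (1.26, 0.93) − 0.02·(9.81, 3.66) = (1.0638, 0.8568)
Step 3: at (1.0638, 0.8568), ∇F = (8.0676, 3.663) → (1.0638, 0.8568) − 0.02·(8.0676, 3.663) = (0.902448, 0.78354)
∂F/∂s at (0.902448, 0.78354) = 3.560976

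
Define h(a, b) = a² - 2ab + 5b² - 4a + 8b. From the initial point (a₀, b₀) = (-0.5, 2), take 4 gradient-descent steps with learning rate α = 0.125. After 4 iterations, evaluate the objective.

-4.732421875

∇h = (2a - 2b - 4, -2a + 10b + 8)
Step 1: at (-0.5, 2), ∇h = (-9, 29) → (-0.5, 2) − 0.125·(-9, 29) = (0.625, -1.625)
Step 2: at (0.625, -1.625), ∇h = (0.5, -9.5) → (0.625, -1.625) − 0.125·(0.5, -9.5) = (0.5625, -0.4375)
Step 3: at (0.5625, -0.4375), ∇h = (-2, 2.5) → (0.5625, -0.4375) − 0.125·(-2, 2.5) = (0.8125, -0.75)
Step 4: at (0.8125, -0.75), ∇h = (-0.875, -1.125) → (0.8125, -0.75) − 0.125·(-0.875, -1.125) = (0.921875, -0.609375)
h(0.921875, -0.609375) = -4.732421875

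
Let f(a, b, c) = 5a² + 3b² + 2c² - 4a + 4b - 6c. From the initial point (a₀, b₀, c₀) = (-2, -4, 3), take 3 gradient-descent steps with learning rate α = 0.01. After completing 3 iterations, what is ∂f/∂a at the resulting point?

∇f = (10a - 4, 6b + 4, 4c - 6)
(a₁, b₁, c₁) = (-2, -4, 3) − 0.01·(-24, -20, 6) = (-1.76, -3.8, 2.94)
(a₂, b₂, c₂) = (-1.76, -3.8, 2.94) − 0.01·(-21.6, -18.8, 5.76) = (-1.544, -3.612, 2.8824)
(a₃, b₃, c₃) = (-1.544, -3.612, 2.8824) − 0.01·(-19.44, -17.672, 5.5296) = (-1.3496, -3.43528, 2.827104)
∂f/∂a at (-1.3496, -3.43528, 2.827104) = -17.496

-17.496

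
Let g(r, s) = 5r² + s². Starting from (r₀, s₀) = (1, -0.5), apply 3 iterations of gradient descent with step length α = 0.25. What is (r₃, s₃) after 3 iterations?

∇g = (10r, 2s)
(r₁, s₁) = (1, -0.5) − 0.25·(10, -1) = (-1.5, -0.25)
(r₂, s₂) = (-1.5, -0.25) − 0.25·(-15, -0.5) = (2.25, -0.125)
(r₃, s₃) = (2.25, -0.125) − 0.25·(22.5, -0.25) = (-3.375, -0.0625)

(-3.375, -0.0625)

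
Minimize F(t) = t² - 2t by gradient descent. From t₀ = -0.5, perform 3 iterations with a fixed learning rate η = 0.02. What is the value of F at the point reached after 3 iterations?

F′(t) = 2t - 2
t₁ = -0.5 − 0.02·(-3) = -0.44
t₂ = -0.44 − 0.02·(-2.88) = -0.3824
t₃ = -0.3824 − 0.02·(-2.7648) = -0.327104
F(-0.327104) = 0.761205026816

0.761205026816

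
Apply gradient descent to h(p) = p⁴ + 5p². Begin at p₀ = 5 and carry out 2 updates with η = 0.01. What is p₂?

h′(p) = 4p³ + 10p
p₁ = 5 − 0.01·550 = -0.5
p₂ = -0.5 − 0.01·(-5.5) = -0.445

-0.445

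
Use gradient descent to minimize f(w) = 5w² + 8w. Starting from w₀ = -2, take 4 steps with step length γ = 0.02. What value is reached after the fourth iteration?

-1.29152

f′(w) = 10w + 8
Step 1: f′(-2) = -12; w₁ = -2 − 0.02·(-12) = -1.76
Step 2: f′(-1.76) = -9.6; w₂ = -1.76 − 0.02·(-9.6) = -1.568
Step 3: f′(-1.568) = -7.68; w₃ = -1.568 − 0.02·(-7.68) = -1.4144
Step 4: f′(-1.4144) = -6.144; w₄ = -1.4144 − 0.02·(-6.144) = -1.29152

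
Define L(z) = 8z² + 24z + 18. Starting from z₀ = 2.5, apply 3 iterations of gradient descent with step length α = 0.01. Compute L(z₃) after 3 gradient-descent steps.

L′(z) = 16z + 24
z₁ = 2.5 − 0.01·64 = 1.86
z₂ = 1.86 − 0.01·53.76 = 1.3224
z₃ = 1.3224 − 0.01·45.1584 = 0.870816
L(0.870816) = 44.966148046848

44.966148046848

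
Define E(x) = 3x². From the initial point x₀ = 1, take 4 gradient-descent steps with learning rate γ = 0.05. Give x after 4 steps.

0.2401

E′(x) = 6x
x₁ = 1 − 0.05·6 = 0.7
x₂ = 0.7 − 0.05·4.2 = 0.49
x₃ = 0.49 − 0.05·2.94 = 0.343
x₄ = 0.343 − 0.05·2.058 = 0.2401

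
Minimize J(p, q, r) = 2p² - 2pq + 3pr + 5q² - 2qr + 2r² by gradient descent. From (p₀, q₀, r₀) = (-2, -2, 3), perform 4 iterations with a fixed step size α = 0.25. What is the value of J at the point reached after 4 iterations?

4773.479248046875

∇J = (4p - 2q + 3r, -2p + 10q - 2r, 3p - 2q + 4r)
Step 1: at (-2, -2, 3), ∇J = (5, -22, 10) → (-2, -2, 3) − 0.25·(5, -22, 10) = (-3.25, 3.5, 0.5)
Step 2: at (-3.25, 3.5, 0.5), ∇J = (-18.5, 40.5, -14.75) → (-3.25, 3.5, 0.5) − 0.25·(-18.5, 40.5, -14.75) = (1.375, -6.625, 4.1875)
Step 3: at (1.375, -6.625, 4.1875), ∇J = (31.3125, -77.375, 34.125) → (1.375, -6.625, 4.1875) − 0.25·(31.3125, -77.375, 34.125) = (-6.453125, 12.71875, -4.34375)
Step 4: at (-6.453125, 12.71875, -4.34375), ∇J = (-64.28125, 148.78125, -62.171875) → (-6.453125, 12.71875, -4.34375) − 0.25·(-64.28125, 148.78125, -62.171875) = (9.6171875, -24.4765625, 11.19921875)
J(9.6171875, -24.4765625, 11.19921875) = 4773.479248046875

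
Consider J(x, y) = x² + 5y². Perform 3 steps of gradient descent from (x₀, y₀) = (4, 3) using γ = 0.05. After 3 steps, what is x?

∇J = (2x, 10y)
Step 1: at (4, 3), ∇J = (8, 30) → (4, 3) − 0.05·(8, 30) = (3.6, 1.5)
Step 2: at (3.6, 1.5), ∇J = (7.2, 15) → (3.6, 1.5) − 0.05·(7.2, 15) = (3.24, 0.75)
Step 3: at (3.24, 0.75), ∇J = (6.48, 7.5) → (3.24, 0.75) − 0.05·(6.48, 7.5) = (2.916, 0.375)
x = 2.916

2.916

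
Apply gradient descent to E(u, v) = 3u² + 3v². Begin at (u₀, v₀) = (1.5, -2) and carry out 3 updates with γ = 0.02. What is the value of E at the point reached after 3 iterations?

8.7075766272

∇E = (6u, 6v)
Step 1: at (1.5, -2), ∇E = (9, -12) → (1.5, -2) − 0.02·(9, -12) = (1.32, -1.76)
Step 2: at (1.32, -1.76), ∇E = (7.92, -10.56) → (1.32, -1.76) − 0.02·(7.92, -10.56) = (1.1616, -1.5488)
Step 3: at (1.1616, -1.5488), ∇E = (6.9696, -9.2928) → (1.1616, -1.5488) − 0.02·(6.9696, -9.2928) = (1.022208, -1.362944)
E(1.022208, -1.362944) = 8.7075766272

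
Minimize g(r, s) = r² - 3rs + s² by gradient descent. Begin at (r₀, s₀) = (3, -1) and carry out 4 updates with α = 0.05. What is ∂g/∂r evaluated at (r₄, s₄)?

1.94855625

∇g = (2r - 3s, -3r + 2s)
(r₁, s₁) = (3, -1) − 0.05·(9, -11) = (2.55, -0.45)
(r₂, s₂) = (2.55, -0.45) − 0.05·(6.45, -8.55) = (2.2275, -0.0225)
(r₃, s₃) = (2.2275, -0.0225) − 0.05·(4.5225, -6.7275) = (2.001375, 0.313875)
(r₄, s₄) = (2.001375, 0.313875) − 0.05·(3.061125, -5.376375) = (1.84831875, 0.58269375)
∂g/∂r at (1.84831875, 0.58269375) = 1.94855625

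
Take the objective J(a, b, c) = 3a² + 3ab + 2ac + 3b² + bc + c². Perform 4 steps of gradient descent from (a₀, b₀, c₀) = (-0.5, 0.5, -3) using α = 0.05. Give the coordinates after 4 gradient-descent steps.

(0.30483125, 0.42415, -2.04390625)

∇J = (6a + 3b + 2c, 3a + 6b + c, 2a + b + 2c)
(a₁, b₁, c₁) = (-0.5, 0.5, -3) − 0.05·(-7.5, -1.5, -6.5) = (-0.125, 0.575, -2.675)
(a₂, b₂, c₂) = (-0.125, 0.575, -2.675) − 0.05·(-4.375, 0.4, -5.025) = (0.09375, 0.555, -2.42375)
(a₃, b₃, c₃) = (0.09375, 0.555, -2.42375) − 0.05·(-2.62, 1.1875, -4.105) = (0.22475, 0.495625, -2.2185)
(a₄, b₄, c₄) = (0.22475, 0.495625, -2.2185) − 0.05·(-1.601625, 1.4295, -3.491875) = (0.30483125, 0.42415, -2.04390625)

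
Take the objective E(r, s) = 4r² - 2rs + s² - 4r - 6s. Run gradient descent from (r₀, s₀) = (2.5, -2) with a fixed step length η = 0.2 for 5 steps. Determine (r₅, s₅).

∇E = (8r - 2s - 4, -2r + 2s - 6)
(r₁, s₁) = (2.5, -2) − 0.2·(20, -15) = (-1.5, 1)
(r₂, s₂) = (-1.5, 1) − 0.2·(-18, -1) = (2.1, 1.2)
(r₃, s₃) = (2.1, 1.2) − 0.2·(10.4, -7.8) = (0.02, 2.76)
(r₄, s₄) = (0.02, 2.76) − 0.2·(-9.36, -0.52) = (1.892, 2.864)
(r₅, s₅) = (1.892, 2.864) − 0.2·(5.408, -4.056) = (0.8104, 3.6752)

(0.8104, 3.6752)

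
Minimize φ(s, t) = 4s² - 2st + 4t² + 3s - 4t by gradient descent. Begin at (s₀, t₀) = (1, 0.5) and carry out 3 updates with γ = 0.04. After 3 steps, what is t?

0.596384

∇φ = (8s - 2t + 3, -2s + 8t - 4)
(s₁, t₁) = (1, 0.5) − 0.04·(10, -2) = (0.6, 0.58)
(s₂, t₂) = (0.6, 0.58) − 0.04·(6.64, -0.56) = (0.3344, 0.6024)
(s₃, t₃) = (0.3344, 0.6024) − 0.04·(4.4704, 0.1504) = (0.155584, 0.596384)
t = 0.596384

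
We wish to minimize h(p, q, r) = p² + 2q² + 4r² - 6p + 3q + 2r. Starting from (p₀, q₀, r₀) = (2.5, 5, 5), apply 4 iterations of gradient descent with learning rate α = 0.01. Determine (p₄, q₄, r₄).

∇h = (2p - 6, 4q + 3, 8r + 2)
(p₁, q₁, r₁) = (2.5, 5, 5) − 0.01·(-1, 23, 42) = (2.51, 4.77, 4.58)
(p₂, q₂, r₂) = (2.51, 4.77, 4.58) − 0.01·(-0.98, 22.08, 38.64) = (2.5198, 4.5492, 4.1936)
(p₃, q₃, r₃) = (2.5198, 4.5492, 4.1936) − 0.01·(-0.9604, 21.1968, 35.5488) = (2.529404, 4.337232, 3.838112)
(p₄, q₄, r₄) = (2.529404, 4.337232, 3.838112) − 0.01·(-0.941192, 20.348928, 32.704896) = (2.53881592, 4.13374272, 3.51106304)

(2.53881592, 4.13374272, 3.51106304)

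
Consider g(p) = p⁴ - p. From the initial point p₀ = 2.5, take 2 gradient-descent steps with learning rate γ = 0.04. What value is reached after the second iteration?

0.07998976

g′(p) = 4p³ - 1
p₁ = 2.5 − 0.04·61.5 = 0.04
p₂ = 0.04 − 0.04·(-0.999744) = 0.07998976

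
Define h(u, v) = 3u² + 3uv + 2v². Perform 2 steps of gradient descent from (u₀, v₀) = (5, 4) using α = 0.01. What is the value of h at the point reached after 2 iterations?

∇h = (6u + 3v, 3u + 4v)
Step 1: at (5, 4), ∇h = (42, 31) → (5, 4) − 0.01·(42, 31) = (4.58, 3.69)
Step 2: at (4.58, 3.69), ∇h = (38.55, 28.5) → (4.58, 3.69) − 0.01·(38.55, 28.5) = (4.1945, 3.405)
h(4.1945, 3.405) = 118.81635825

118.81635825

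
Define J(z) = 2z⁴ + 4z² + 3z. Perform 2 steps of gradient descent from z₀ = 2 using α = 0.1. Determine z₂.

198.4776

J′(z) = 8z³ + 8z + 3
z₁ = 2 − 0.1·83 = -6.3
z₂ = -6.3 − 0.1·(-2047.776) = 198.4776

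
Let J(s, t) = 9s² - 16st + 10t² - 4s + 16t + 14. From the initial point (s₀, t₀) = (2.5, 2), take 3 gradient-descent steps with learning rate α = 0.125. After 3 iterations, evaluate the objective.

645.63775634765625

∇J = (18s - 16t - 4, -16s + 20t + 16)
(s₁, t₁) = (2.5, 2) − 0.125·(9, 16) = (1.375, 0)
(s₂, t₂) = (1.375, 0) − 0.125·(20.75, -6) = (-1.21875, 0.75)
(s₃, t₃) = (-1.21875, 0.75) − 0.125·(-37.9375, 50.5) = (3.5234375, -5.5625)
J(3.5234375, -5.5625) = 645.63775634765625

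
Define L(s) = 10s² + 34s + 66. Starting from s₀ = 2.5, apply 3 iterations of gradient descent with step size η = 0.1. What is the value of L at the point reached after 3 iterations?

213.5

L′(s) = 20s + 34
Step 1: L′(2.5) = 84; s₁ = 2.5 − 0.1·84 = -5.9
Step 2: L′(-5.9) = -84; s₂ = -5.9 − 0.1·(-84) = 2.5
Step 3: L′(2.5) = 84; s₃ = 2.5 − 0.1·84 = -5.9
L(-5.9) = 213.5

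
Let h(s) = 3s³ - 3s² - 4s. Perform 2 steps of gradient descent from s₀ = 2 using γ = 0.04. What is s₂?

1.1296

h′(s) = 9s² - 6s - 4
s₁ = 2 − 0.04·20 = 1.2
s₂ = 1.2 − 0.04·1.76 = 1.1296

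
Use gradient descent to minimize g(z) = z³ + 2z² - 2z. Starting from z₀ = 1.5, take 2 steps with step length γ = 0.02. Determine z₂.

g′(z) = 3z² + 4z - 2
z₁ = 1.5 − 0.02·10.75 = 1.285
z₂ = 1.285 − 0.02·8.093675 = 1.1231265

1.1231265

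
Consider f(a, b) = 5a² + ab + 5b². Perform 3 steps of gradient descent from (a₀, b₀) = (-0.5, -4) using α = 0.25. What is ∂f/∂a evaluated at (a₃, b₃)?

∇f = (10a + b, a + 10b)
(a₁, b₁) = (-0.5, -4) − 0.25·(-9, -40.5) = (1.75, 6.125)
(a₂, b₂) = (1.75, 6.125) − 0.25·(23.625, 63) = (-4.15625, -9.625)
(a₃, b₃) = (-4.15625, -9.625) − 0.25·(-51.1875, -100.40625) = (8.640625, 15.4765625)
∂f/∂a at (8.640625, 15.4765625) = 101.8828125

101.8828125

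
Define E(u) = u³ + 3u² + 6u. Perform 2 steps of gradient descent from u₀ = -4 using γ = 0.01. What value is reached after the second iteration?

-4.6567

E′(u) = 3u² + 6u + 6
u₁ = -4 − 0.01·30 = -4.3
u₂ = -4.3 − 0.01·35.67 = -4.6567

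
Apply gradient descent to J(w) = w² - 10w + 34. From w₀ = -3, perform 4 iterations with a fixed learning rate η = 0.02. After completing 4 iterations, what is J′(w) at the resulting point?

-13.58954496

J′(w) = 2w - 10
Step 1: J′(-3) = -16; w₁ = -3 − 0.02·(-16) = -2.68
Step 2: J′(-2.68) = -15.36; w₂ = -2.68 − 0.02·(-15.36) = -2.3728
Step 3: J′(-2.3728) = -14.7456; w₃ = -2.3728 − 0.02·(-14.7456) = -2.077888
Step 4: J′(-2.077888) = -14.155776; w₄ = -2.077888 − 0.02·(-14.155776) = -1.79477248
J′(w) at (-1.79477248) = -13.58954496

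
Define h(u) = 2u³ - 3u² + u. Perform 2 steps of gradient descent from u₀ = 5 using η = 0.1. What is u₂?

-41.706

h′(u) = 6u² - 6u + 1
Step 1: h′(5) = 121; u₁ = 5 − 0.1·121 = -7.1
Step 2: h′(-7.1) = 346.06; u₂ = -7.1 − 0.1·346.06 = -41.706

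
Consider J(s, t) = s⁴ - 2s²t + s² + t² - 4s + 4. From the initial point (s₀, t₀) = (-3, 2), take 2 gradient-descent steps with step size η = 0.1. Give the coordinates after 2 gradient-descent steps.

(-90.6336, 10.912)

∇J = (4s³ - 4st + 2s - 4, -2s² + 2t)
(s₁, t₁) = (-3, 2) − 0.1·(-94, -14) = (6.4, 3.4)
(s₂, t₂) = (6.4, 3.4) − 0.1·(970.336, -75.12) = (-90.6336, 10.912)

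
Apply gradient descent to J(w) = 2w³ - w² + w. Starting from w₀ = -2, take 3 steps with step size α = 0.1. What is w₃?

-273.9165976

J′(w) = 6w² - 2w + 1
Step 1: J′(-2) = 29; w₁ = -2 − 0.1·29 = -4.9
Step 2: J′(-4.9) = 154.86; w₂ = -4.9 − 0.1·154.86 = -20.386
Step 3: J′(-20.386) = 2535.305976; w₃ = -20.386 − 0.1·2535.305976 = -273.9165976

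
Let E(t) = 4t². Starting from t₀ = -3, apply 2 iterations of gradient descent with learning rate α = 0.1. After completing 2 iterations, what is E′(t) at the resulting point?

E′(t) = 8t
Step 1: E′(-3) = -24; t₁ = -3 − 0.1·(-24) = -0.6
Step 2: E′(-0.6) = -4.8; t₂ = -0.6 − 0.1·(-4.8) = -0.12
E′(t) at (-0.12) = -0.96

-0.96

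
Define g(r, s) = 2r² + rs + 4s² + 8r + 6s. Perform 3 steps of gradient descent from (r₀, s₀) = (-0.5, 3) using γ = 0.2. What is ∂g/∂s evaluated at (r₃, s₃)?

-8.128

∇g = (4r + s + 8, r + 8s + 6)
Step 1: at (-0.5, 3), ∇g = (9, 29.5) → (-0.5, 3) − 0.2·(9, 29.5) = (-2.3, -2.9)
Step 2: at (-2.3, -2.9), ∇g = (-4.1, -19.5) → (-2.3, -2.9) − 0.2·(-4.1, -19.5) = (-1.48, 1)
Step 3: at (-1.48, 1), ∇g = (3.08, 12.52) → (-1.48, 1) − 0.2·(3.08, 12.52) = (-2.096, -1.504)
∂g/∂s at (-2.096, -1.504) = -8.128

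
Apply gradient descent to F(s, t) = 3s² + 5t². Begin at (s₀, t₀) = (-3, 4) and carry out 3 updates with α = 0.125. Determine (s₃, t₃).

∇F = (6s, 10t)
Step 1: at (-3, 4), ∇F = (-18, 40) → (-3, 4) − 0.125·(-18, 40) = (-0.75, -1)
Step 2: at (-0.75, -1), ∇F = (-4.5, -10) → (-0.75, -1) − 0.125·(-4.5, -10) = (-0.1875, 0.25)
Step 3: at (-0.1875, 0.25), ∇F = (-1.125, 2.5) → (-0.1875, 0.25) − 0.125·(-1.125, 2.5) = (-0.046875, -0.0625)

(-0.046875, -0.0625)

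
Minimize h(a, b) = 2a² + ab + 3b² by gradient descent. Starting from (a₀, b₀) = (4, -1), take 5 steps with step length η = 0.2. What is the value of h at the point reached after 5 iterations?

0.0001015808

∇h = (4a + b, a + 6b)
Step 1: at (4, -1), ∇h = (15, -2) → (4, -1) − 0.2·(15, -2) = (1, -0.6)
Step 2: at (1, -0.6), ∇h = (3.4, -2.6) → (1, -0.6) − 0.2·(3.4, -2.6) = (0.32, -0.08)
Step 3: at (0.32, -0.08), ∇h = (1.2, -0.16) → (0.32, -0.08) − 0.2·(1.2, -0.16) = (0.08, -0.048)
Step 4: at (0.08, -0.048), ∇h = (0.272, -0.208) → (0.08, -0.048) − 0.2·(0.272, -0.208) = (0.0256, -0.0064)
Step 5: at (0.0256, -0.0064), ∇h = (0.096, -0.0128) → (0.0256, -0.0064) − 0.2·(0.096, -0.0128) = (0.0064, -0.00384)
h(0.0064, -0.00384) = 0.0001015808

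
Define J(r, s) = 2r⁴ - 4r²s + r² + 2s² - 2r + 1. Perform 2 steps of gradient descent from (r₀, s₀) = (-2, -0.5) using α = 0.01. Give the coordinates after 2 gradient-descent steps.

(-0.99910016, -0.247664)

∇J = (8r³ - 8rs + 2r - 2, -4r² + 4s)
Step 1: at (-2, -0.5), ∇J = (-78, -18) → (-2, -0.5) − 0.01·(-78, -18) = (-1.22, -0.32)
Step 2: at (-1.22, -0.32), ∇J = (-22.089984, -7.2336) → (-1.22, -0.32) − 0.01·(-22.089984, -7.2336) = (-0.99910016, -0.247664)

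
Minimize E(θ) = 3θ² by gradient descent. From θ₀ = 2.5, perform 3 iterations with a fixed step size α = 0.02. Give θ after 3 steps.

1.70368

E′(θ) = 6θ
θ₁ = 2.5 − 0.02·15 = 2.2
θ₂ = 2.2 − 0.02·13.2 = 1.936
θ₃ = 1.936 − 0.02·11.616 = 1.70368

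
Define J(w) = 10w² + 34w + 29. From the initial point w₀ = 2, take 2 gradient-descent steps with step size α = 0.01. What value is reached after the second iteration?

J′(w) = 20w + 34
w₁ = 2 − 0.01·74 = 1.26
w₂ = 1.26 − 0.01·59.2 = 0.668

0.668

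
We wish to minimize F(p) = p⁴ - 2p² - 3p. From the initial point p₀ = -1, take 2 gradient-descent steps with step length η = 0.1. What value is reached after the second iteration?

F′(p) = 4p³ - 4p - 3
p₁ = -1 − 0.1·(-3) = -0.7
p₂ = -0.7 − 0.1·(-1.572) = -0.5428

-0.5428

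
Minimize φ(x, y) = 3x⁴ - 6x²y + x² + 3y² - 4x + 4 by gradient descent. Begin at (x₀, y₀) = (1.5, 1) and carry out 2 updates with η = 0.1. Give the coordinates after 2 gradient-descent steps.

(-1.15545, 0.9535)

∇φ = (12x³ - 12xy + 2x - 4, -6x² + 6y)
Step 1: at (1.5, 1), ∇φ = (21.5, -7.5) → (1.5, 1) − 0.1·(21.5, -7.5) = (-0.65, 1.75)
Step 2: at (-0.65, 1.75), ∇φ = (5.0545, 7.965) → (-0.65, 1.75) − 0.1·(5.0545, 7.965) = (-1.15545, 0.9535)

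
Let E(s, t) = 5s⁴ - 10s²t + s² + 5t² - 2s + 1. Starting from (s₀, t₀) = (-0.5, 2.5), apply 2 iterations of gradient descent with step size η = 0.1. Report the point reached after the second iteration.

∇E = (20s³ - 20st + 2s - 2, -10s² + 10t)
Step 1: at (-0.5, 2.5), ∇E = (19.5, 22.5) → (-0.5, 2.5) − 0.1·(19.5, 22.5) = (-2.45, 0.25)
Step 2: at (-2.45, 0.25), ∇E = (-288.7725, -57.525) → (-2.45, 0.25) − 0.1·(-288.7725, -57.525) = (26.42725, 6.0025)

(26.42725, 6.0025)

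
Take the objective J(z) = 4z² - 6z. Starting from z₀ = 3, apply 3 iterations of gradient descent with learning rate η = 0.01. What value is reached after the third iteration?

2.502048

J′(z) = 8z - 6
z₁ = 3 − 0.01·18 = 2.82
z₂ = 2.82 − 0.01·16.56 = 2.6544
z₃ = 2.6544 − 0.01·15.2352 = 2.502048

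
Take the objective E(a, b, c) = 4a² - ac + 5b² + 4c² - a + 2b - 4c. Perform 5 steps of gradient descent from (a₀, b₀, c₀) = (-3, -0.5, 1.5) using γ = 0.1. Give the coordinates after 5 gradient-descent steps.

(0.187765, -0.2, 0.52114)

∇E = (8a - c - 1, 10b + 2, -a + 8c - 4)
(a₁, b₁, c₁) = (-3, -0.5, 1.5) − 0.1·(-26.5, -3, 11) = (-0.35, -0.2, 0.4)
(a₂, b₂, c₂) = (-0.35, -0.2, 0.4) − 0.1·(-4.2, 0, -0.45) = (0.07, -0.2, 0.445)
(a₃, b₃, c₃) = (0.07, -0.2, 0.445) − 0.1·(-0.885, 0, -0.51) = (0.1585, -0.2, 0.496)
(a₄, b₄, c₄) = (0.1585, -0.2, 0.496) − 0.1·(-0.228, 0, -0.1905) = (0.1813, -0.2, 0.51505)
(a₅, b₅, c₅) = (0.1813, -0.2, 0.51505) − 0.1·(-0.06465, 0, -0.0609) = (0.187765, -0.2, 0.52114)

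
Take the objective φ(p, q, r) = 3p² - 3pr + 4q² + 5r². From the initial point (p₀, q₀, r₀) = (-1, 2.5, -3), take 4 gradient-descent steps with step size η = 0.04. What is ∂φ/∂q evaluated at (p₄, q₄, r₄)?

∇φ = (6p - 3r, 8q, -3p + 10r)
(p₁, q₁, r₁) = (-1, 2.5, -3) − 0.04·(3, 20, -27) = (-1.12, 1.7, -1.92)
(p₂, q₂, r₂) = (-1.12, 1.7, -1.92) − 0.04·(-0.96, 13.6, -15.84) = (-1.0816, 1.156, -1.2864)
(p₃, q₃, r₃) = (-1.0816, 1.156, -1.2864) − 0.04·(-2.6304, 9.248, -9.6192) = (-0.976384, 0.78608, -0.901632)
(p₄, q₄, r₄) = (-0.976384, 0.78608, -0.901632) − 0.04·(-3.153408, 6.28864, -6.087168) = (-0.85024768, 0.5345344, -0.65814528)
∂φ/∂q at (-0.85024768, 0.5345344, -0.65814528) = 4.2762752

4.2762752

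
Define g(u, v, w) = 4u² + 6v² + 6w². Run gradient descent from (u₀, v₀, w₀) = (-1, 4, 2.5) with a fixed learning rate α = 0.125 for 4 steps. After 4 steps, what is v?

∇g = (8u, 12v, 12w)
(u₁, v₁, w₁) = (-1, 4, 2.5) − 0.125·(-8, 48, 30) = (0, -2, -1.25)
(u₂, v₂, w₂) = (0, -2, -1.25) − 0.125·(0, -24, -15) = (0, 1, 0.625)
(u₃, v₃, w₃) = (0, 1, 0.625) − 0.125·(0, 12, 7.5) = (0, -0.5, -0.3125)
(u₄, v₄, w₄) = (0, -0.5, -0.3125) − 0.125·(0, -6, -3.75) = (0, 0.25, 0.15625)
v = 0.25

0.25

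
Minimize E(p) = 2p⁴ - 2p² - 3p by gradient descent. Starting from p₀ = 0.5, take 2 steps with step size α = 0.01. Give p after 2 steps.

E′(p) = 8p³ - 4p - 3
p₁ = 0.5 − 0.01·(-4) = 0.54
p₂ = 0.54 − 0.01·(-3.900288) = 0.57900288

0.57900288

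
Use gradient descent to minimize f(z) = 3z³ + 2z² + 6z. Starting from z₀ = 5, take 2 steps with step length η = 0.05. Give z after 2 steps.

-31.991125

f′(z) = 9z² + 4z + 6
Step 1: f′(5) = 251; z₁ = 5 − 0.05·251 = -7.55
Step 2: f′(-7.55) = 488.8225; z₂ = -7.55 − 0.05·488.8225 = -31.991125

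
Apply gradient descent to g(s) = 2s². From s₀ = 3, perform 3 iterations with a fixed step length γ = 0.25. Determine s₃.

g′(s) = 4s
s₁ = 3 − 0.25·12 = 0
s₂ = 0 − 0.25·0 = 0
s₃ = 0 − 0.25·0 = 0

0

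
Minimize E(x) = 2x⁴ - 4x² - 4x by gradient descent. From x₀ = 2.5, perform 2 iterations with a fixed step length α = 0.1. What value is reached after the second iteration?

E′(x) = 8x³ - 8x - 4
Step 1: E′(2.5) = 101; x₁ = 2.5 − 0.1·101 = -7.6
Step 2: E′(-7.6) = -3455.008; x₂ = -7.6 − 0.1·(-3455.008) = 337.9008

337.9008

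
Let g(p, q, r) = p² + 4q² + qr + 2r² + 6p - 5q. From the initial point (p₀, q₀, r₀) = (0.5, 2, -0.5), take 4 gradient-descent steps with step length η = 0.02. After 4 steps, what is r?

-0.47864216

∇g = (2p + 6, 8q + r - 5, q + 4r)
(p₁, q₁, r₁) = (0.5, 2, -0.5) − 0.02·(7, 10.5, 0) = (0.36, 1.79, -0.5)
(p₂, q₂, r₂) = (0.36, 1.79, -0.5) − 0.02·(6.72, 8.82, -0.21) = (0.2256, 1.6136, -0.4958)
(p₃, q₃, r₃) = (0.2256, 1.6136, -0.4958) − 0.02·(6.4512, 7.413, -0.3696) = (0.096576, 1.46534, -0.488408)
(p₄, q₄, r₄) = (0.096576, 1.46534, -0.488408) − 0.02·(6.193152, 6.234312, -0.488292) = (-0.02728704, 1.34065376, -0.47864216)
r = -0.47864216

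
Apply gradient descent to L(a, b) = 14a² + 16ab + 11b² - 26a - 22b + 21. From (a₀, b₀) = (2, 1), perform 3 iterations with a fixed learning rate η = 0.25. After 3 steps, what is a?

∇L = (28a + 16b - 26, 16a + 22b - 22)
(a₁, b₁) = (2, 1) − 0.25·(46, 32) = (-9.5, -7)
(a₂, b₂) = (-9.5, -7) − 0.25·(-404, -328) = (91.5, 75)
(a₃, b₃) = (91.5, 75) − 0.25·(3736, 3092) = (-842.5, -698)
a = -842.5

-842.5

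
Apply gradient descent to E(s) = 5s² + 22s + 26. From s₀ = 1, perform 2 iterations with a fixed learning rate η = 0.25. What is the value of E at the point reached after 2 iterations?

261

E′(s) = 10s + 22
Step 1: E′(1) = 32; s₁ = 1 − 0.25·32 = -7
Step 2: E′(-7) = -48; s₂ = -7 − 0.25·(-48) = 5
E(5) = 261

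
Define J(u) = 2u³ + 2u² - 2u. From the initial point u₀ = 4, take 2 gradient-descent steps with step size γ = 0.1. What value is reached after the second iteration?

-33.4

J′(u) = 6u² + 4u - 2
Step 1: J′(4) = 110; u₁ = 4 − 0.1·110 = -7
Step 2: J′(-7) = 264; u₂ = -7 − 0.1·264 = -33.4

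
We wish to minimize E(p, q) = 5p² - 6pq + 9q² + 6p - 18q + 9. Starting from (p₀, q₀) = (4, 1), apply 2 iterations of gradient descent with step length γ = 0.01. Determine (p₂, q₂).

(3.2544, 1.4128)

∇E = (10p - 6q + 6, -6p + 18q - 18)
Step 1: at (4, 1), ∇E = (40, -24) → (4, 1) − 0.01·(40, -24) = (3.6, 1.24)
Step 2: at (3.6, 1.24), ∇E = (34.56, -17.28) → (3.6, 1.24) − 0.01·(34.56, -17.28) = (3.2544, 1.4128)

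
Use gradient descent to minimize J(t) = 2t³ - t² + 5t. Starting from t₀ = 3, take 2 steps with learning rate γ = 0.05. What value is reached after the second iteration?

J′(t) = 6t² - 2t + 5
Step 1: J′(3) = 53; t₁ = 3 − 0.05·53 = 0.35
Step 2: J′(0.35) = 5.035; t₂ = 0.35 − 0.05·5.035 = 0.09825

0.09825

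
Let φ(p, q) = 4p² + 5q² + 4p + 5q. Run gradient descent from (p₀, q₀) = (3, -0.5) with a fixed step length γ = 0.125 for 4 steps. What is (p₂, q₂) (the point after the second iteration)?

∇φ = (8p + 4, 10q + 5)
Step 1: at (3, -0.5), ∇φ = (28, 0) → (3, -0.5) − 0.125·(28, 0) = (-0.5, -0.5)
Step 2: at (-0.5, -0.5), ∇φ = (0, 0) → (-0.5, -0.5) − 0.125·(0, 0) = (-0.5, -0.5)

(-0.5, -0.5)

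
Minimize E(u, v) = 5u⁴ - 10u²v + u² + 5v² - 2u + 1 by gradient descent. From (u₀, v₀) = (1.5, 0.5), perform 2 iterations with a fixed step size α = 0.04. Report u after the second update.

∇E = (20u³ - 20uv + 2u - 2, -10u² + 10v)
Step 1: at (1.5, 0.5), ∇E = (53.5, -17.5) → (1.5, 0.5) − 0.04·(53.5, -17.5) = (-0.64, 1.2)
Step 2: at (-0.64, 1.2), ∇E = (6.83712, 7.904) → (-0.64, 1.2) − 0.04·(6.83712, 7.904) = (-0.9134848, 0.88384)
u = -0.9134848

-0.9134848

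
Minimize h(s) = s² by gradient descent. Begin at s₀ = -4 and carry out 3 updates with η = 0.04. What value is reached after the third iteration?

h′(s) = 2s
Step 1: h′(-4) = -8; s₁ = -4 − 0.04·(-8) = -3.68
Step 2: h′(-3.68) = -7.36; s₂ = -3.68 − 0.04·(-7.36) = -3.3856
Step 3: h′(-3.3856) = -6.7712; s₃ = -3.3856 − 0.04·(-6.7712) = -3.114752

-3.114752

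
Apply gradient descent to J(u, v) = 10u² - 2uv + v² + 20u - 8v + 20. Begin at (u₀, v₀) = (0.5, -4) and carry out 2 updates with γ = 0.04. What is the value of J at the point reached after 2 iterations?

34.0343104

∇J = (20u - 2v + 20, -2u + 2v - 8)
Step 1: at (0.5, -4), ∇J = (38, -17) → (0.5, -4) − 0.04·(38, -17) = (-1.02, -3.32)
Step 2: at (-1.02, -3.32), ∇J = (6.24, -12.6) → (-1.02, -3.32) − 0.04·(6.24, -12.6) = (-1.2696, -2.816)
J(-1.2696, -2.816) = 34.0343104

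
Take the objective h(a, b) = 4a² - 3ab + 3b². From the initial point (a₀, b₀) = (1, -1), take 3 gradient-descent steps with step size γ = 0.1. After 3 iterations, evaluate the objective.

0.005392

∇h = (8a - 3b, -3a + 6b)
Step 1: at (1, -1), ∇h = (11, -9) → (1, -1) − 0.1·(11, -9) = (-0.1, -0.1)
Step 2: at (-0.1, -0.1), ∇h = (-0.5, -0.3) → (-0.1, -0.1) − 0.1·(-0.5, -0.3) = (-0.05, -0.07)
Step 3: at (-0.05, -0.07), ∇h = (-0.19, -0.27) → (-0.05, -0.07) − 0.1·(-0.19, -0.27) = (-0.031, -0.043)
h(-0.031, -0.043) = 0.005392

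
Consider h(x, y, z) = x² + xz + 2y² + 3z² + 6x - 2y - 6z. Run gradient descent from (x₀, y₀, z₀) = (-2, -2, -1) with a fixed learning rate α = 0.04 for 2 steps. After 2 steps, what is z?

∇h = (2x + z + 6, 4y - 2, x + 6z - 6)
(x₁, y₁, z₁) = (-2, -2, -1) − 0.04·(1, -10, -14) = (-2.04, -1.6, -0.44)
(x₂, y₂, z₂) = (-2.04, -1.6, -0.44) − 0.04·(1.48, -8.4, -10.68) = (-2.0992, -1.264, -0.0128)
z = -0.0128

-0.0128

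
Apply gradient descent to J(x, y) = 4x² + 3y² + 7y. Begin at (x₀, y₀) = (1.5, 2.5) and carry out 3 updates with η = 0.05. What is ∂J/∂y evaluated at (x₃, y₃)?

∇J = (8x, 6y + 7)
Step 1: at (1.5, 2.5), ∇J = (12, 22) → (1.5, 2.5) − 0.05·(12, 22) = (0.9, 1.4)
Step 2: at (0.9, 1.4), ∇J = (7.2, 15.4) → (0.9, 1.4) − 0.05·(7.2, 15.4) = (0.54, 0.63)
Step 3: at (0.54, 0.63), ∇J = (4.32, 10.78) → (0.54, 0.63) − 0.05·(4.32, 10.78) = (0.324, 0.091)
∂J/∂y at (0.324, 0.091) = 7.546

7.546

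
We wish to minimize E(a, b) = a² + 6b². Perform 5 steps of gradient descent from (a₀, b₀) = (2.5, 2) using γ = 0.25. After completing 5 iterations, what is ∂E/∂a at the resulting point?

0.15625

∇E = (2a, 12b)
Step 1: at (2.5, 2), ∇E = (5, 24) → (2.5, 2) − 0.25·(5, 24) = (1.25, -4)
Step 2: at (1.25, -4), ∇E = (2.5, -48) → (1.25, -4) − 0.25·(2.5, -48) = (0.625, 8)
Step 3: at (0.625, 8), ∇E = (1.25, 96) → (0.625, 8) − 0.25·(1.25, 96) = (0.3125, -16)
Step 4: at (0.3125, -16), ∇E = (0.625, -192) → (0.3125, -16) − 0.25·(0.625, -192) = (0.15625, 32)
Step 5: at (0.15625, 32), ∇E = (0.3125, 384) → (0.15625, 32) − 0.25·(0.3125, 384) = (0.078125, -64)
∂E/∂a at (0.078125, -64) = 0.15625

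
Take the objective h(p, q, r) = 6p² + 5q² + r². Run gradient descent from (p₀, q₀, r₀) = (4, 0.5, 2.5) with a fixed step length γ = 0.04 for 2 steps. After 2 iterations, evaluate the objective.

∇h = (12p, 10q, 2r)
(p₁, q₁, r₁) = (4, 0.5, 2.5) − 0.04·(48, 5, 5) = (2.08, 0.3, 2.3)
(p₂, q₂, r₂) = (2.08, 0.3, 2.3) − 0.04·(24.96, 3, 4.6) = (1.0816, 0.18, 2.116)
h(1.0816, 0.18, 2.116) = 11.65860736

11.65860736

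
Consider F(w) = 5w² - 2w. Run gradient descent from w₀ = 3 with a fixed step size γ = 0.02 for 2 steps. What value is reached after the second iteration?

1.992

F′(w) = 10w - 2
Step 1: F′(3) = 28; w₁ = 3 − 0.02·28 = 2.44
Step 2: F′(2.44) = 22.4; w₂ = 2.44 − 0.02·22.4 = 1.992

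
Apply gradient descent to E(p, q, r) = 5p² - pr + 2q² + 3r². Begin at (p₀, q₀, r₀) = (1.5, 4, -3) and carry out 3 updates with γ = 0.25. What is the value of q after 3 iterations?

∇E = (10p - r, 4q, -p + 6r)
Step 1: at (1.5, 4, -3), ∇E = (18, 16, -19.5) → (1.5, 4, -3) − 0.25·(18, 16, -19.5) = (-3, 0, 1.875)
Step 2: at (-3, 0, 1.875), ∇E = (-31.875, 0, 14.25) → (-3, 0, 1.875) − 0.25·(-31.875, 0, 14.25) = (4.96875, 0, -1.6875)
Step 3: at (4.96875, 0, -1.6875), ∇E = (51.375, 0, -15.09375) → (4.96875, 0, -1.6875) − 0.25·(51.375, 0, -15.09375) = (-7.875, 0, 2.0859375)
q = 0

0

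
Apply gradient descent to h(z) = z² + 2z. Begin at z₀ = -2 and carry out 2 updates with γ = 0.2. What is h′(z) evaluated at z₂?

-0.72

h′(z) = 2z + 2
Step 1: h′(-2) = -2; z₁ = -2 − 0.2·(-2) = -1.6
Step 2: h′(-1.6) = -1.2; z₂ = -1.6 − 0.2·(-1.2) = -1.36
h′(z) at (-1.36) = -0.72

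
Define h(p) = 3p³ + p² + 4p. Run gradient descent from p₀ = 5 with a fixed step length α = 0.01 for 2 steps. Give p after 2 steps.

h′(p) = 9p² + 2p + 4
Step 1: h′(5) = 239; p₁ = 5 − 0.01·239 = 2.61
Step 2: h′(2.61) = 70.5289; p₂ = 2.61 − 0.01·70.5289 = 1.904711

1.904711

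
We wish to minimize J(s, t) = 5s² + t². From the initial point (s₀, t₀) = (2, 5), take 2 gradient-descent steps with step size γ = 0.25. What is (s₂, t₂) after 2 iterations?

(4.5, 1.25)

∇J = (10s, 2t)
Step 1: at (2, 5), ∇J = (20, 10) → (2, 5) − 0.25·(20, 10) = (-3, 2.5)
Step 2: at (-3, 2.5), ∇J = (-30, 5) → (-3, 2.5) − 0.25·(-30, 5) = (4.5, 1.25)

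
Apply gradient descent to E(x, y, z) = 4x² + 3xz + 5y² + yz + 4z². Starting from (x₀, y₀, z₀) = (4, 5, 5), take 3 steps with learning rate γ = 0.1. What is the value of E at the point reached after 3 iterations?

∇E = (8x + 3z, 10y + z, 3x + y + 8z)
Step 1: at (4, 5, 5), ∇E = (47, 55, 57) → (4, 5, 5) − 0.1·(47, 55, 57) = (-0.7, -0.5, -0.7)
Step 2: at (-0.7, -0.5, -0.7), ∇E = (-7.7, -5.7, -8.2) → (-0.7, -0.5, -0.7) − 0.1·(-7.7, -5.7, -8.2) = (0.07, 0.07, 0.12)
Step 3: at (0.07, 0.07, 0.12), ∇E = (0.92, 0.82, 1.24) → (0.07, 0.07, 0.12) − 0.1·(0.92, 0.82, 1.24) = (-0.022, -0.012, -0.004)
E(-0.022, -0.012, -0.004) = 0.003032

0.003032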